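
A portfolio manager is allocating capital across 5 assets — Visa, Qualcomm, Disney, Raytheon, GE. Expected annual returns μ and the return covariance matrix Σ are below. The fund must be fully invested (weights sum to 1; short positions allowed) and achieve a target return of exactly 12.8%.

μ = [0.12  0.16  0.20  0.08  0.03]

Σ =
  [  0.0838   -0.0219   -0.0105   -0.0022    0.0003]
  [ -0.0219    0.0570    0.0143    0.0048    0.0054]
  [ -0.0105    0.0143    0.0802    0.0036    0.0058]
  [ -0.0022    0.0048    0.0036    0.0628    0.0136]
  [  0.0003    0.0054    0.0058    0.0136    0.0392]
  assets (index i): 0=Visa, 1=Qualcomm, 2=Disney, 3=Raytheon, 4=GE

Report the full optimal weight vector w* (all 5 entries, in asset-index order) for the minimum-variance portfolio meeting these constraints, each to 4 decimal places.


0.2616  0.2957  0.1720  0.1353  0.1354

g=Σ⁻¹μ = [2.5739  3.1799  2.2442  1.0787  -0.3987]
h=Σ⁻¹𝟙 = [18.5004  19.6725  9.6354  10.7231  17.5127]
a=μᵀg=1.340823  b=𝟙ᵀg=8.677972  c=𝟙ᵀh=76.044221  D=ac−b²=26.654679
λ₁=(c·0.128−b)/D = (76.044221·0.128−8.677972)/26.654679 = 0.039606
λ₂=(a−b·0.128)/D = (1.340823−8.677972·0.128)/26.654679 = 0.008630
w* = 0.039606·g + 0.008630·h:
  w_0 = 0.039606·2.5739 + 0.008630·18.5004 = 0.2616  (Visa)
  w_1 = 0.039606·3.1799 + 0.008630·19.6725 = 0.2957  (Qualcomm)
  w_2 = 0.039606·2.2442 + 0.008630·9.6354 = 0.1720  (Disney)
  w_3 = 0.039606·1.0787 + 0.008630·10.7231 = 0.1353  (Raytheon)
  w_4 = 0.039606·-0.3987 + 0.008630·17.5127 = 0.1354  (GE)
Σw_i=1.0000  μᵀw=0.1280
σ²=wᵀΣw=λ₁·μ_p+λ₂ = 0.039606·0.128 + 0.008630 = 0.013700 ≈ 0.0137


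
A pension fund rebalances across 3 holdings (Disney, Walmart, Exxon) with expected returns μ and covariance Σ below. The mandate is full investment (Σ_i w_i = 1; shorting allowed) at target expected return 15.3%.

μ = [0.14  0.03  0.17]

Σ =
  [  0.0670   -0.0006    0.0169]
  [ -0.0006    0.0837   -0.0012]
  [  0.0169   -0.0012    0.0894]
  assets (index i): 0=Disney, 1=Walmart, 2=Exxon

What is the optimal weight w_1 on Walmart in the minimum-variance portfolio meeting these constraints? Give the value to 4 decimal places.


u=Σ⁻¹μ = [1.6928  0.3933  1.5868]
v=Σ⁻¹𝟙 = [12.7811  12.1671  8.9329]
a=μᵀu=0.518556  b=𝟙ᵀu=3.672960  c=𝟙ᵀv=33.881118  D=ac−b²=4.078612
λ₁=(c·0.153−b)/D = (33.881118·0.153−3.672960)/4.078612 = 0.370433
λ₂=(a−b·0.153)/D = (0.518556−3.672960·0.153)/4.078612 = -0.010643
w* = 0.370433·u + -0.010643·v:
  w_0 = 0.370433·1.6928 + -0.010643·12.7811 = 0.4910  (Disney)
  w_1 = 0.370433·0.3933 + -0.010643·12.1671 = 0.0162  (Walmart)
  w_2 = 0.370433·1.5868 + -0.010643·8.9329 = 0.4927  (Exxon)
Σw_i=1.0000  μᵀw=0.1530
σ²=wᵀΣw=λ₁·μ_p+λ₂ = 0.370433·0.153 + -0.010643 = 0.046034 ≈ 0.0460

0.0162


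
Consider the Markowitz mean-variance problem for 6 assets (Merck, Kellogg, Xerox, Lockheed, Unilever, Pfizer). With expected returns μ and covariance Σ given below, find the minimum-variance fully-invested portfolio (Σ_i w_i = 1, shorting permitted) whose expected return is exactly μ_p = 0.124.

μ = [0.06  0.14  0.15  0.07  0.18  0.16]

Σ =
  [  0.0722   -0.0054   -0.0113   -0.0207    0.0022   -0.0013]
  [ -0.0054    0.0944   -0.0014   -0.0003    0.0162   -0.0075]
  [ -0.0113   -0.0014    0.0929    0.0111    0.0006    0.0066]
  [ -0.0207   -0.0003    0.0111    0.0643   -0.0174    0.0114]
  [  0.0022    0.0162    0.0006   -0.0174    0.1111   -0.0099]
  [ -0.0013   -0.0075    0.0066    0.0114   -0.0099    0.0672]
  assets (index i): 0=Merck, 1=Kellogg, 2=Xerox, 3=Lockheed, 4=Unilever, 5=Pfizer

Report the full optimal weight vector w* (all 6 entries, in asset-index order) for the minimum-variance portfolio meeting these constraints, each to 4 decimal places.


0.1906  0.1371  0.1313  0.1781  0.1573  0.2055

x=Σ⁻¹μ = [1.5622  1.4849  1.4738  1.3956  1.8026  2.4610]
y=Σ⁻¹𝟙 = [22.3965  11.1986  10.0151  21.7883  11.4927  13.5773]
a=μᵀx=1.338605  b=𝟙ᵀx=10.180091  c=𝟙ᵀy=90.468523  D=ac−b²=17.467361
λ₁=(c·0.124−b)/D = (90.468523·0.124−10.180091)/17.467361 = 0.059425
λ₂=(a−b·0.124)/D = (1.338605−10.180091·0.124)/17.467361 = 0.004367
w* = 0.059425·x + 0.004367·y:
  w_0 = 0.059425·1.5622 + 0.004367·22.3965 = 0.1906  (Merck)
  w_1 = 0.059425·1.4849 + 0.004367·11.1986 = 0.1371  (Kellogg)
  w_2 = 0.059425·1.4738 + 0.004367·10.0151 = 0.1313  (Xerox)
  w_3 = 0.059425·1.3956 + 0.004367·21.7883 = 0.1781  (Lockheed)
  w_4 = 0.059425·1.8026 + 0.004367·11.4927 = 0.1573  (Unilever)
  w_5 = 0.059425·2.4610 + 0.004367·13.5773 = 0.2055  (Pfizer)
Σw_i=1.0000  μᵀw=0.1240
σ²=wᵀΣw=λ₁·μ_p+λ₂ = 0.059425·0.124 + 0.004367 = 0.011735 ≈ 0.0117


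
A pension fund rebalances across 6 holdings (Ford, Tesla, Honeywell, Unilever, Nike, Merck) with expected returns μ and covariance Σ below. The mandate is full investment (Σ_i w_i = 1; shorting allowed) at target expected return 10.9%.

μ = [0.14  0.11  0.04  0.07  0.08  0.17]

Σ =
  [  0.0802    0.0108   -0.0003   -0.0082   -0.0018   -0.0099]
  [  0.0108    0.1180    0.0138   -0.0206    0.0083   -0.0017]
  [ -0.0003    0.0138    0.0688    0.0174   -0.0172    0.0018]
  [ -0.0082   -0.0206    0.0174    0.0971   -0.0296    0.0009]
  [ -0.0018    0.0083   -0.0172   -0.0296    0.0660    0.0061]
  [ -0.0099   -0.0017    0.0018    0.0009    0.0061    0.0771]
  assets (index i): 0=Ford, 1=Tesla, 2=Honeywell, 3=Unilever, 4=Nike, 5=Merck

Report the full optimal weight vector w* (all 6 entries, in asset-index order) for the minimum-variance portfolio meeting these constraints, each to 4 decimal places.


g=Σ⁻¹μ = [2.1119  0.8683  0.4045  1.5170  1.7308  2.3312]
h=Σ⁻¹𝟙 = [15.5691  6.8779  14.6923  18.0956  25.4958  12.5495]
a=μᵀg=1.048317  b=𝟙ᵀg=8.963719  c=𝟙ᵀh=93.280319  D=ac−b²=17.439034
λ₁=(c·0.109−b)/D = (93.280319·0.109−8.963719)/17.439034 = 0.069031
λ₂=(a−b·0.109)/D = (1.048317−8.963719·0.109)/17.439034 = 0.004087
w* = 0.069031·g + 0.004087·h:
  w_0 = 0.069031·2.1119 + 0.004087·15.5691 = 0.2094  (Ford)
  w_1 = 0.069031·0.8683 + 0.004087·6.8779 = 0.0880  (Tesla)
  w_2 = 0.069031·0.4045 + 0.004087·14.6923 = 0.0880  (Honeywell)
  w_3 = 0.069031·1.5170 + 0.004087·18.0956 = 0.1787  (Unilever)
  w_4 = 0.069031·1.7308 + 0.004087·25.4958 = 0.2237  (Nike)
  w_5 = 0.069031·2.3312 + 0.004087·12.5495 = 0.2122  (Merck)
Σw_i=1.0000  μᵀw=0.1090
σ²=wᵀΣw=λ₁·μ_p+λ₂ = 0.069031·0.109 + 0.004087 = 0.011611 ≈ 0.0116

0.2094  0.0880  0.0880  0.1787  0.2237  0.2122


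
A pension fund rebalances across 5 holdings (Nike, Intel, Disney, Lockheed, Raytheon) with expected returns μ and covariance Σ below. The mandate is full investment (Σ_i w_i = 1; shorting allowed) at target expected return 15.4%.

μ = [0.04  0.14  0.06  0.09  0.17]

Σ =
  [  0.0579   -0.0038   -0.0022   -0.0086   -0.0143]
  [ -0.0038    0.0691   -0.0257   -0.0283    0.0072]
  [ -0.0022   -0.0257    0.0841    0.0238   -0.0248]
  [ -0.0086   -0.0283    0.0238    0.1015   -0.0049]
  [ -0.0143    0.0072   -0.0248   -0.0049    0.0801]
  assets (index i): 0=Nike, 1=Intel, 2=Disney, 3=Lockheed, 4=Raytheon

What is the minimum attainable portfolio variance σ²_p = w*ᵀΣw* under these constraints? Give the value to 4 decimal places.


0.0329

p=Σ⁻¹μ = [1.9569  3.2959  2.1891  1.6006  2.9511]
q=Σ⁻¹𝟙 = [28.1777  28.9577  23.8543  15.8434  23.2667]
a=μᵀp=1.316798  b=𝟙ᵀp=11.993693  c=𝟙ᵀq=120.099787  D=ac−b²=14.298483
λ₁=(c·0.154−b)/D = (120.099787·0.154−11.993693)/14.298483 = 0.454711
λ₂=(a−b·0.154)/D = (1.316798−11.993693·0.154)/14.298483 = -0.037083
w* = 0.454711·p + -0.037083·q:
  w_0 = 0.454711·1.9569 + -0.037083·28.1777 = -0.1551  (Nike)
  w_1 = 0.454711·3.2959 + -0.037083·28.9577 = 0.4248  (Intel)
  w_2 = 0.454711·2.1891 + -0.037083·23.8543 = 0.1108  (Disney)
  w_3 = 0.454711·1.6006 + -0.037083·15.8434 = 0.1403  (Lockheed)
  w_4 = 0.454711·2.9511 + -0.037083·23.2667 = 0.4791  (Raytheon)
Σw_i=1.0000  μᵀw=0.1540
σ²=wᵀΣw=λ₁·μ_p+λ₂ = 0.454711·0.154 + -0.037083 = 0.032942 ≈ 0.0329


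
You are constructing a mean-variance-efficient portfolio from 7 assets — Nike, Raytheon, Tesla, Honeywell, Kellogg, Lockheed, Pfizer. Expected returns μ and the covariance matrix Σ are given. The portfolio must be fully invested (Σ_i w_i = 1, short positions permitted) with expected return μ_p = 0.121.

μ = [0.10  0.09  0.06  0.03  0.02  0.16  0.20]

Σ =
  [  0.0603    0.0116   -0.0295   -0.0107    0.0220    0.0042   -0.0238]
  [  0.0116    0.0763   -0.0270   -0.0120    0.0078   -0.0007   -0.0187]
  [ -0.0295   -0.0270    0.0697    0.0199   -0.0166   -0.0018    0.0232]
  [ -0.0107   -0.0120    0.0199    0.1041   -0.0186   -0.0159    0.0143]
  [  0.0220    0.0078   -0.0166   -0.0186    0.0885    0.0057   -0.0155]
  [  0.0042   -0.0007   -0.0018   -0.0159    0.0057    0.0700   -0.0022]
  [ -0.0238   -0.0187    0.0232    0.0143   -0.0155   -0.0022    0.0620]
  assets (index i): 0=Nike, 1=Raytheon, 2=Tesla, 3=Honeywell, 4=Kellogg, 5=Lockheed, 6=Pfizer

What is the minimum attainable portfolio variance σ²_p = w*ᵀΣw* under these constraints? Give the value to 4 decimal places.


0.0073

p=Σ⁻¹μ = [3.8112  2.4859  1.8431  0.3433  0.1660  2.3444  4.7945]
q=Σ⁻¹𝟙 = [32.9567  25.7091  29.5627  11.2755  12.3897  15.7116  26.5265]
a=μᵀp=2.063060  b=𝟙ᵀp=15.788460  c=𝟙ᵀq=154.131859  D=ac−b²=68.707762
λ₁=(c·0.121−b)/D = (154.131859·0.121−15.788460)/68.707762 = 0.041647
λ₂=(a−b·0.121)/D = (2.063060−15.788460·0.121)/68.707762 = 0.002222
w* = 0.041647·p + 0.002222·q:
  w_0 = 0.041647·3.8112 + 0.002222·32.9567 = 0.2320  (Nike)
  w_1 = 0.041647·2.4859 + 0.002222·25.7091 = 0.1607  (Raytheon)
  w_2 = 0.041647·1.8431 + 0.002222·29.5627 = 0.1424  (Tesla)
  w_3 = 0.041647·0.3433 + 0.002222·11.2755 = 0.0393  (Honeywell)
  w_4 = 0.041647·0.1660 + 0.002222·12.3897 = 0.0344  (Kellogg)
  w_5 = 0.041647·2.3444 + 0.002222·15.7116 = 0.1325  (Lockheed)
  w_6 = 0.041647·4.7945 + 0.002222·26.5265 = 0.2586  (Pfizer)
Σw_i=1.0000  μᵀw=0.1210
σ²=wᵀΣw=λ₁·μ_p+λ₂ = 0.041647·0.121 + 0.002222 = 0.007261 ≈ 0.0073


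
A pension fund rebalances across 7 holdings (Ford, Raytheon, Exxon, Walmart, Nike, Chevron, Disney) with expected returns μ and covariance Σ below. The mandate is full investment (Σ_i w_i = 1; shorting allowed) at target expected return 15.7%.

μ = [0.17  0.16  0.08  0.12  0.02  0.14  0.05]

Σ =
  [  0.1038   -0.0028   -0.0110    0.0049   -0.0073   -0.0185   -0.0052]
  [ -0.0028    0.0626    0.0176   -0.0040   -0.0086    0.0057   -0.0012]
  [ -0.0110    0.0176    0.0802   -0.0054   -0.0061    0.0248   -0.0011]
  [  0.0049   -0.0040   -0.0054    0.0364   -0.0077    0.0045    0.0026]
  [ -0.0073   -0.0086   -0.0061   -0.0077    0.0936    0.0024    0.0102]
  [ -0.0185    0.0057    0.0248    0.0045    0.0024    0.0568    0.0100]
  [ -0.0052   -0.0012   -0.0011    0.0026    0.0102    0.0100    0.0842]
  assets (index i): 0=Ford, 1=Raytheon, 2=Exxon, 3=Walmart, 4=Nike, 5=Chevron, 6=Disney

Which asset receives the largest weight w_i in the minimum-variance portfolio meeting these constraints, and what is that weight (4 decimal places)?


Chevron (0.3205)

u=Σ⁻¹μ = [2.0890  2.6854  0.2190  3.1919  0.8073  2.4443  0.2773]
v=Σ⁻¹𝟙 = [13.2527  16.8024  10.5081  30.2994  15.1764  11.0237  8.9884]
a=μᵀu=1.557554  b=𝟙ᵀu=11.714190  c=𝟙ᵀv=106.051111  D=ac−b²=27.958117
λ₁=(c·0.157−b)/D = (106.051111·0.157−11.714190)/27.958117 = 0.176544
λ₂=(a−b·0.157)/D = (1.557554−11.714190·0.157)/27.958117 = -0.010071
w* = 0.176544·u + -0.010071·v:
  w_0 = 0.176544·2.0890 + -0.010071·13.2527 = 0.2353  (Ford)
  w_1 = 0.176544·2.6854 + -0.010071·16.8024 = 0.3049  (Raytheon)
  w_2 = 0.176544·0.2190 + -0.010071·10.5081 = -0.0672  (Exxon)
  w_3 = 0.176544·3.1919 + -0.010071·30.2994 = 0.2584  (Walmart)
  w_4 = 0.176544·0.8073 + -0.010071·15.1764 = -0.0103  (Nike)
  w_5 = 0.176544·2.4443 + -0.010071·11.0237 = 0.3205  (Chevron)
  w_6 = 0.176544·0.2773 + -0.010071·8.9884 = -0.0416  (Disney)
Σw_i=1.0000  μᵀw=0.1570
σ²=wᵀΣw=λ₁·μ_p+λ₂ = 0.176544·0.157 + -0.010071 = 0.017646 ≈ 0.0176


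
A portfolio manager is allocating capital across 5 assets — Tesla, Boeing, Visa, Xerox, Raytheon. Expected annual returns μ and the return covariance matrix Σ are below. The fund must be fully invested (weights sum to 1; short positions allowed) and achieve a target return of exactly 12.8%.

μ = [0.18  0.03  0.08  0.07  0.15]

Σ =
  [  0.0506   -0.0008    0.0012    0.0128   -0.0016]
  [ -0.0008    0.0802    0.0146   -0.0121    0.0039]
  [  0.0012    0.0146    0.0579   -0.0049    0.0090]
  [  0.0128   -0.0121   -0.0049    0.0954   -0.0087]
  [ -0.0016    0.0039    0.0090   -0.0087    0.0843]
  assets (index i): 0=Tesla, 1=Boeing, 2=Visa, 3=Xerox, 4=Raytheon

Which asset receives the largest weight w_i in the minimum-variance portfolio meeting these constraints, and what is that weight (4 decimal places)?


u=Σ⁻¹μ = [3.4634  0.2130  1.0230  0.5108  1.7787]
v=Σ⁻¹𝟙 = [17.1189  11.3883  13.2303  11.3507  11.4194]
a=μᵀu=1.014215  b=𝟙ᵀu=6.988928  c=𝟙ᵀv=64.507508  D=ac−b²=16.579364
λ₁=(c·0.128−b)/D = (64.507508·0.128−6.988928)/16.579364 = 0.076483
λ₂=(a−b·0.128)/D = (1.014215−6.988928·0.128)/16.579364 = 0.007216
w* = 0.076483·u + 0.007216·v:
  w_0 = 0.076483·3.4634 + 0.007216·17.1189 = 0.3884  (Tesla)
  w_1 = 0.076483·0.2130 + 0.007216·11.3883 = 0.0985  (Boeing)
  w_2 = 0.076483·1.0230 + 0.007216·13.2303 = 0.1737  (Visa)
  w_3 = 0.076483·0.5108 + 0.007216·11.3507 = 0.1210  (Xerox)
  w_4 = 0.076483·1.7787 + 0.007216·11.4194 = 0.2184  (Raytheon)
Σw_i=1.0000  μᵀw=0.1280
σ²=wᵀΣw=λ₁·μ_p+λ₂ = 0.076483·0.128 + 0.007216 = 0.017006 ≈ 0.0170

Tesla (0.3884)


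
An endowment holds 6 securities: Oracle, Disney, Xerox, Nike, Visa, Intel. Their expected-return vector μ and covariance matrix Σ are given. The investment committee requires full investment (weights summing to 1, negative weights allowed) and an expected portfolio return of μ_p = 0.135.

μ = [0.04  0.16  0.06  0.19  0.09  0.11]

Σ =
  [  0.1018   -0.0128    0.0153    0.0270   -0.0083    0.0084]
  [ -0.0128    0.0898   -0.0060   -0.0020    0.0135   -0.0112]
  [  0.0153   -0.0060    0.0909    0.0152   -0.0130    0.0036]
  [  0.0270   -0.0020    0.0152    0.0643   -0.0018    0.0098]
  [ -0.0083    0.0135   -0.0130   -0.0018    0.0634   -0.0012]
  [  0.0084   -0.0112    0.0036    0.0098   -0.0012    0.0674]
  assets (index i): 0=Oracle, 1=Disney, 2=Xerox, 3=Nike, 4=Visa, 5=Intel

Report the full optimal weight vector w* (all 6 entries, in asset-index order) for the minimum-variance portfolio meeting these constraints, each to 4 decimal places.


0.0145  0.2219  0.0897  0.2881  0.1821  0.2037

x=Σ⁻¹μ = [-0.2134  1.8584  0.4621  2.7891  1.1993  1.5586]
y=Σ⁻¹𝟙 = [7.6979  12.4128  10.9673  8.3860  16.8977  14.4358]
a=μᵀx=1.125848  b=𝟙ᵀx=7.654088  c=𝟙ᵀy=70.797637  D=ac−b²=21.122350
λ₁=(c·0.135−b)/D = (70.797637·0.135−7.654088)/21.122350 = 0.090122
λ₂=(a−b·0.135)/D = (1.125848−7.654088·0.135)/21.122350 = 0.004381
w* = 0.090122·x + 0.004381·y:
  w_0 = 0.090122·-0.2134 + 0.004381·7.6979 = 0.0145  (Oracle)
  w_1 = 0.090122·1.8584 + 0.004381·12.4128 = 0.2219  (Disney)
  w_2 = 0.090122·0.4621 + 0.004381·10.9673 = 0.0897  (Xerox)
  w_3 = 0.090122·2.7891 + 0.004381·8.3860 = 0.2881  (Nike)
  w_4 = 0.090122·1.1993 + 0.004381·16.8977 = 0.1821  (Visa)
  w_5 = 0.090122·1.5586 + 0.004381·14.4358 = 0.2037  (Intel)
Σw_i=1.0000  μᵀw=0.1350
σ²=wᵀΣw=λ₁·μ_p+λ₂ = 0.090122·0.135 + 0.004381 = 0.016548 ≈ 0.0165


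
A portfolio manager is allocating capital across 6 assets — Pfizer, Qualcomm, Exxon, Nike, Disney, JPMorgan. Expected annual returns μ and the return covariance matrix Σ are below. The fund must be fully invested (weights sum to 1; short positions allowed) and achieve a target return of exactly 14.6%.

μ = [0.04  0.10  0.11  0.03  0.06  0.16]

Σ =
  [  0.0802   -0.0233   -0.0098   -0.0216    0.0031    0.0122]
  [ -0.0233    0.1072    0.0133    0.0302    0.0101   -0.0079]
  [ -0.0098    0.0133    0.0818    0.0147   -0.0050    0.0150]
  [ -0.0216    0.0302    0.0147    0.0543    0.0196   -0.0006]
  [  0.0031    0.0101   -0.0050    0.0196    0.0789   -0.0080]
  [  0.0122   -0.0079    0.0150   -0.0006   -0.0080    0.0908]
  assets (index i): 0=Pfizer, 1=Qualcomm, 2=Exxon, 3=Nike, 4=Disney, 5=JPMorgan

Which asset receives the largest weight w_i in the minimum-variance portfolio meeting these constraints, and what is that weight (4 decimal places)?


JPMorgan (0.5042)

x=Σ⁻¹μ = [0.5263  1.0771  1.0617  -0.4497  0.9523  1.6907]
y=Σ⁻¹𝟙 = [18.5107  7.4799  9.2799  16.1603  8.4242  8.4929]
a=μᵀx=0.559694  b=𝟙ᵀx=4.858325  c=𝟙ᵀy=68.347881  D=ac−b²=14.650608
λ₁=(c·0.146−b)/D = (68.347881·0.146−4.858325)/14.650608 = 0.349505
λ₂=(a−b·0.146)/D = (0.559694−4.858325·0.146)/14.650608 = -0.010213
w* = 0.349505·x + -0.010213·y:
  w_0 = 0.349505·0.5263 + -0.010213·18.5107 = -0.0051  (Pfizer)
  w_1 = 0.349505·1.0771 + -0.010213·7.4799 = 0.3000  (Qualcomm)
  w_2 = 0.349505·1.0617 + -0.010213·9.2799 = 0.2763  (Exxon)
  w_3 = 0.349505·-0.4497 + -0.010213·16.1603 = -0.3222  (Nike)
  w_4 = 0.349505·0.9523 + -0.010213·8.4242 = 0.2468  (Disney)
  w_5 = 0.349505·1.6907 + -0.010213·8.4929 = 0.5042  (JPMorgan)
Σw_i=1.0000  μᵀw=0.1460
σ²=wᵀΣw=λ₁·μ_p+λ₂ = 0.349505·0.146 + -0.010213 = 0.040815 ≈ 0.0408


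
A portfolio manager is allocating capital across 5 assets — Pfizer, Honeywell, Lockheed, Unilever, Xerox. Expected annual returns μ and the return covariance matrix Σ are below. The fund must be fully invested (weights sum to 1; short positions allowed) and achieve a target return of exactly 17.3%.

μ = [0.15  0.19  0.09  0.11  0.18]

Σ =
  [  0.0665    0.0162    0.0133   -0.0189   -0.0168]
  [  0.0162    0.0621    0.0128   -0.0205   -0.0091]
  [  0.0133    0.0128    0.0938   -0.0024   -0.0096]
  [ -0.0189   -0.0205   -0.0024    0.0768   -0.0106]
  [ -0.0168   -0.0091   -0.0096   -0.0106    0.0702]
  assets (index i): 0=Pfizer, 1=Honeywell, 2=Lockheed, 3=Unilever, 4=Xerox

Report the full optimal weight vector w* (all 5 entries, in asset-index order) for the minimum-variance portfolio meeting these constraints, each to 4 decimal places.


0.2000  0.3698  -0.0929  0.1866  0.3365

p=Σ⁻¹μ = [3.4736  4.0527  0.4869  4.0182  4.5941]
q=Σ⁻¹𝟙 = [23.3709  21.9835  7.9615  28.7703  28.1208]
a=μᵀp=2.603814  b=𝟙ᵀp=16.625504  c=𝟙ᵀq=110.206951  D=ac−b²=10.550976
λ₁=(c·0.173−b)/D = (110.206951·0.173−16.625504)/10.550976 = 0.231287
λ₂=(a−b·0.173)/D = (2.603814−16.625504·0.173)/10.550976 = -0.025817
w* = 0.231287·p + -0.025817·q:
  w_0 = 0.231287·3.4736 + -0.025817·23.3709 = 0.2000  (Pfizer)
  w_1 = 0.231287·4.0527 + -0.025817·21.9835 = 0.3698  (Honeywell)
  w_2 = 0.231287·0.4869 + -0.025817·7.9615 = -0.0929  (Lockheed)
  w_3 = 0.231287·4.0182 + -0.025817·28.7703 = 0.1866  (Unilever)
  w_4 = 0.231287·4.5941 + -0.025817·28.1208 = 0.3365  (Xerox)
Σw_i=1.0000  μᵀw=0.1730
σ²=wᵀΣw=λ₁·μ_p+λ₂ = 0.231287·0.173 + -0.025817 = 0.014195 ≈ 0.0142


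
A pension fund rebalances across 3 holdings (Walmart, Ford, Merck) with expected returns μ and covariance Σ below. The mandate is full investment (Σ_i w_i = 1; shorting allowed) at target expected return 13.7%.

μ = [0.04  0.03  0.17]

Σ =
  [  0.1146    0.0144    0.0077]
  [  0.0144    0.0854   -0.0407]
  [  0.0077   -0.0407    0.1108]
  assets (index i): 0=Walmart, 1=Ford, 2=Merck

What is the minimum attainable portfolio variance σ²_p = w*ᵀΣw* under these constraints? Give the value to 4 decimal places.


g=Σ⁻¹μ = [0.0508  1.2998  2.0082]
h=Σ⁻¹𝟙 = [5.4266  18.0815  15.2900]
a=μᵀg=0.382423  b=𝟙ᵀg=3.358810  c=𝟙ᵀh=38.798128  D=ac−b²=3.555706
λ₁=(c·0.137−b)/D = (38.798128·0.137−3.358810)/3.555706 = 0.550252
λ₂=(a−b·0.137)/D = (0.382423−3.358810·0.137)/3.555706 = -0.021862
w* = 0.550252·g + -0.021862·h:
  w_0 = 0.550252·0.0508 + -0.021862·5.4266 = -0.0907  (Walmart)
  w_1 = 0.550252·1.2998 + -0.021862·18.0815 = 0.3199  (Ford)
  w_2 = 0.550252·2.0082 + -0.021862·15.2900 = 0.7708  (Merck)
Σw_i=1.0000  μᵀw=0.1370
σ²=wᵀΣw=λ₁·μ_p+λ₂ = 0.550252·0.137 + -0.021862 = 0.053523 ≈ 0.0535

0.0535


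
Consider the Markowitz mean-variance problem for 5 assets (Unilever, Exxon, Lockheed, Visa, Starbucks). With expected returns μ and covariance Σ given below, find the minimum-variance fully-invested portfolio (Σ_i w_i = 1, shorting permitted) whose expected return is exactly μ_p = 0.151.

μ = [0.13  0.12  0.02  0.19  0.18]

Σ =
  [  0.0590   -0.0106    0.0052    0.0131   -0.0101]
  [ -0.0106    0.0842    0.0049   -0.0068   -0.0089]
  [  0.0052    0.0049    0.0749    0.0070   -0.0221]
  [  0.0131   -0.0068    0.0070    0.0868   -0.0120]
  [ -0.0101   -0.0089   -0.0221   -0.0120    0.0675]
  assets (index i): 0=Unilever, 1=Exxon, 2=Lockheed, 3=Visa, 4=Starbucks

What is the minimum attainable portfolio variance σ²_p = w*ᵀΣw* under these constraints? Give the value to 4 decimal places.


x=Σ⁻¹μ = [2.7030  2.3462  0.9104  2.4604  4.1159]
y=Σ⁻¹𝟙 = [20.6120  17.3992  17.9751  12.2293  28.2524]
a=μᵀx=1.859492  b=𝟙ᵀx=12.535952  c=𝟙ᵀy=96.467916  D=ac−b²=22.231200
λ₁=(c·0.151−b)/D = (96.467916·0.151−12.535952)/22.231200 = 0.091345
λ₂=(a−b·0.151)/D = (1.859492−12.535952·0.151)/22.231200 = -0.001504
w* = 0.091345·x + -0.001504·y:
  w_0 = 0.091345·2.7030 + -0.001504·20.6120 = 0.2159  (Unilever)
  w_1 = 0.091345·2.3462 + -0.001504·17.3992 = 0.1881  (Exxon)
  w_2 = 0.091345·0.9104 + -0.001504·17.9751 = 0.0561  (Lockheed)
  w_3 = 0.091345·2.4604 + -0.001504·12.2293 = 0.2064  (Visa)
  w_4 = 0.091345·4.1159 + -0.001504·28.2524 = 0.3335  (Starbucks)
Σw_i=1.0000  μᵀw=0.1510
σ²=wᵀΣw=λ₁·μ_p+λ₂ = 0.091345·0.151 + -0.001504 = 0.012289 ≈ 0.0123

0.0123


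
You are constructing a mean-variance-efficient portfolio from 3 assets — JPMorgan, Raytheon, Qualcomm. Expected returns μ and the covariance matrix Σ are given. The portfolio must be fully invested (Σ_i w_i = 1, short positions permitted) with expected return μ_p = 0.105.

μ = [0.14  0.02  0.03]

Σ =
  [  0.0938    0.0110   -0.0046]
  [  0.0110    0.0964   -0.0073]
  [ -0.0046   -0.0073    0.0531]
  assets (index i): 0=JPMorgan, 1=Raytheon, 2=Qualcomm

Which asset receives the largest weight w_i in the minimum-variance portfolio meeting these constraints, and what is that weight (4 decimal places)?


u=Σ⁻¹μ = [1.5170  0.0880  0.7085]
v=Σ⁻¹𝟙 = [10.4363  10.7895  21.2198]
a=μᵀu=0.235389  b=𝟙ᵀu=2.313468  c=𝟙ᵀv=42.445567  D=ac−b²=4.639101
λ₁=(c·0.105−b)/D = (42.445567·0.105−2.313468)/4.639101 = 0.462011
λ₂=(a−b·0.105)/D = (0.235389−2.313468·0.105)/4.639101 = -0.001622
w* = 0.462011·u + -0.001622·v:
  w_0 = 0.462011·1.5170 + -0.001622·10.4363 = 0.6839  (JPMorgan)
  w_1 = 0.462011·0.0880 + -0.001622·10.7895 = 0.0232  (Raytheon)
  w_2 = 0.462011·0.7085 + -0.001622·21.2198 = 0.2929  (Qualcomm)
Σw_i=1.0000  μᵀw=0.1050
σ²=wᵀΣw=λ₁·μ_p+λ₂ = 0.462011·0.105 + -0.001622 = 0.046889 ≈ 0.0469

JPMorgan (0.6839)


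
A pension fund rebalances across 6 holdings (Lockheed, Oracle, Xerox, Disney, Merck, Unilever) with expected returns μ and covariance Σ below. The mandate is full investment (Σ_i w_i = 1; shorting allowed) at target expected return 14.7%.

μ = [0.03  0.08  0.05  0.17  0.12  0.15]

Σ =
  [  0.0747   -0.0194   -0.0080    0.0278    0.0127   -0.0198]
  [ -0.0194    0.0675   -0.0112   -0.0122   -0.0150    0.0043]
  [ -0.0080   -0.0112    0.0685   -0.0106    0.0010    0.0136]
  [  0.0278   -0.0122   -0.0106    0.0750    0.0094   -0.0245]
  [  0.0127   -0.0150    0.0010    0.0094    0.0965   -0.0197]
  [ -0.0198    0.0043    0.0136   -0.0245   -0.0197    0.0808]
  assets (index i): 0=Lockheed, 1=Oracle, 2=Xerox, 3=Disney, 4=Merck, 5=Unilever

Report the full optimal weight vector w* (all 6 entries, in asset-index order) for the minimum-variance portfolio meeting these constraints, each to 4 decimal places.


x=Σ⁻¹μ = [0.3394  2.2879  1.0270  3.4531  1.8491  3.1428]
y=Σ⁻¹𝟙 = [19.2104  28.9738  20.0290  18.9377  14.6731  21.4903]
a=μᵀx=1.524915  b=𝟙ᵀx=12.099386  c=𝟙ᵀy=123.314308  D=ac−b²=41.648633
λ₁=(c·0.147−b)/D = (123.314308·0.147−12.099386)/41.648633 = 0.144730
λ₂=(a−b·0.147)/D = (1.524915−12.099386·0.147)/41.648633 = -0.006091
w* = 0.144730·x + -0.006091·y:
  w_0 = 0.144730·0.3394 + -0.006091·19.2104 = -0.0679  (Lockheed)
  w_1 = 0.144730·2.2879 + -0.006091·28.9738 = 0.1546  (Oracle)
  w_2 = 0.144730·1.0270 + -0.006091·20.0290 = 0.0266  (Xerox)
  w_3 = 0.144730·3.4531 + -0.006091·18.9377 = 0.3844  (Disney)
  w_4 = 0.144730·1.8491 + -0.006091·14.6731 = 0.1782  (Merck)
  w_5 = 0.144730·3.1428 + -0.006091·21.4903 = 0.3240  (Unilever)
Σw_i=1.0000  μᵀw=0.1470
σ²=wᵀΣw=λ₁·μ_p+λ₂ = 0.144730·0.147 + -0.006091 = 0.015184 ≈ 0.0152

-0.0679  0.1546  0.0266  0.3844  0.1782  0.3240


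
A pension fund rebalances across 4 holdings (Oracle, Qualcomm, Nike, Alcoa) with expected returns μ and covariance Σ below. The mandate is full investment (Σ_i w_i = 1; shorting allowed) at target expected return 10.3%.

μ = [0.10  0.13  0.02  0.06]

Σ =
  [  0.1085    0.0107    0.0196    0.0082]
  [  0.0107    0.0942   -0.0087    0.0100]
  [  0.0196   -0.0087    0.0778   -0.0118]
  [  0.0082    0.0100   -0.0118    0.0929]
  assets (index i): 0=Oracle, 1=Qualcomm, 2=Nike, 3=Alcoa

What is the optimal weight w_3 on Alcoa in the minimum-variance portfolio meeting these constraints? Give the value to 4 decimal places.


0.1600

u=Σ⁻¹μ = [0.7060  1.2758  0.2952  0.4837]
v=Σ⁻¹𝟙 = [4.7535  10.2368  14.4815  11.0822]
a=μᵀu=0.271374  b=𝟙ᵀu=2.760693  c=𝟙ᵀv=40.553977  D=ac−b²=3.383860
λ₁=(c·0.103−b)/D = (40.553977·0.103−2.760693)/3.383860 = 0.418565
λ₂=(a−b·0.103)/D = (0.271374−2.760693·0.103)/3.383860 = -0.003835
w* = 0.418565·u + -0.003835·v:
  w_0 = 0.418565·0.7060 + -0.003835·4.7535 = 0.2773  (Oracle)
  w_1 = 0.418565·1.2758 + -0.003835·10.2368 = 0.4947  (Qualcomm)
  w_2 = 0.418565·0.2952 + -0.003835·14.4815 = 0.0680  (Nike)
  w_3 = 0.418565·0.4837 + -0.003835·11.0822 = 0.1600  (Alcoa)
Σw_i=1.0000  μᵀw=0.1030
σ²=wᵀΣw=λ₁·μ_p+λ₂ = 0.418565·0.103 + -0.003835 = 0.039277 ≈ 0.0393


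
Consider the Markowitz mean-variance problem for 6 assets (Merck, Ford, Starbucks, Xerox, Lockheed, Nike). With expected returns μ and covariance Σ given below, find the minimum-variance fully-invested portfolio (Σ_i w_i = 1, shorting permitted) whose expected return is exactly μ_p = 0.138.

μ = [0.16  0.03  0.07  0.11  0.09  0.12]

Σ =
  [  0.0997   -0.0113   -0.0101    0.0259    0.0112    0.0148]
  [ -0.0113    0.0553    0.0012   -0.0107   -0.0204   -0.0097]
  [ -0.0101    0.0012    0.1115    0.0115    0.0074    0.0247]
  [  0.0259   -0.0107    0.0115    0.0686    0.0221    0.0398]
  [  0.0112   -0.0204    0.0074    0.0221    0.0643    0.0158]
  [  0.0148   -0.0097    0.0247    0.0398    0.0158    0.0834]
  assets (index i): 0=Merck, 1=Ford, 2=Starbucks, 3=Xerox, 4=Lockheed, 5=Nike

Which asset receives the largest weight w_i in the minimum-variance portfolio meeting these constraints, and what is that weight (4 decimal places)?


Merck (0.5351)

u=Σ⁻¹μ = [1.4726  1.5045  0.4448  0.3223  1.2548  0.8293]
v=Σ⁻¹𝟙 = [9.7055  28.9637  6.4835  4.7892  19.2365  5.7868]
a=μᵀu=0.559777  b=𝟙ᵀu=5.828149  c=𝟙ᵀv=74.965201  D=ac−b²=7.996456
λ₁=(c·0.138−b)/D = (74.965201·0.138−5.828149)/7.996456 = 0.564881
λ₂=(a−b·0.138)/D = (0.559777−5.828149·0.138)/7.996456 = -0.030577
w* = 0.564881·u + -0.030577·v:
  w_0 = 0.564881·1.4726 + -0.030577·9.7055 = 0.5351  (Merck)
  w_1 = 0.564881·1.5045 + -0.030577·28.9637 = -0.0358  (Ford)
  w_2 = 0.564881·0.4448 + -0.030577·6.4835 = 0.0530  (Starbucks)
  w_3 = 0.564881·0.3223 + -0.030577·4.7892 = 0.0356  (Xerox)
  w_4 = 0.564881·1.2548 + -0.030577·19.2365 = 0.1206  (Lockheed)
  w_5 = 0.564881·0.8293 + -0.030577·5.7868 = 0.2915  (Nike)
Σw_i=1.0000  μᵀw=0.1380
σ²=wᵀΣw=λ₁·μ_p+λ₂ = 0.564881·0.138 + -0.030577 = 0.047377 ≈ 0.0474


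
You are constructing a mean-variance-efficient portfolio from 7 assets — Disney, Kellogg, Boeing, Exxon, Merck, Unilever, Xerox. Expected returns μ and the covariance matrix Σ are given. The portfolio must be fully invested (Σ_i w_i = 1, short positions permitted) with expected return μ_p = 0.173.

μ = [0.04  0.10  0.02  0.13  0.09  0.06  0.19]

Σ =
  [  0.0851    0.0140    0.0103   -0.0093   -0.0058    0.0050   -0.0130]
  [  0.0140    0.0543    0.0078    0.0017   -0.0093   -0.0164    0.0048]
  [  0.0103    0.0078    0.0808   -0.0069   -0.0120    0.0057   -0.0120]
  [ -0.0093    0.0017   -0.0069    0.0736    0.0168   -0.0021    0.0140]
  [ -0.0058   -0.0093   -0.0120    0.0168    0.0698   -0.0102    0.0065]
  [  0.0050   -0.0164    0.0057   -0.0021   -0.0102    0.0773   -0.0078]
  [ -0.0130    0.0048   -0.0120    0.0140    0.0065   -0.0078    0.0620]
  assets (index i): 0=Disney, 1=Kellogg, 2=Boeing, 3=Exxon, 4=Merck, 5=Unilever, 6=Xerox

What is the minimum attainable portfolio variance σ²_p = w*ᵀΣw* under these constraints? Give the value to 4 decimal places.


p=Σ⁻¹μ = [0.6291  2.0405  0.5967  1.0063  1.4362  1.6422  2.9828]
q=Σ⁻¹𝟙 = [10.3398  21.4668  13.8515  8.3649  19.7314  20.4410  17.9302]
a=μᵀp=1.166478  b=𝟙ᵀp=10.333763  c=𝟙ᵀq=112.125599  D=ac−b²=24.005387
λ₁=(c·0.173−b)/D = (112.125599·0.173−10.333763)/24.005387 = 0.377581
λ₂=(a−b·0.173)/D = (1.166478−10.333763·0.173)/24.005387 = -0.025880
w* = 0.377581·p + -0.025880·q:
  w_0 = 0.377581·0.6291 + -0.025880·10.3398 = -0.0300  (Disney)
  w_1 = 0.377581·2.0405 + -0.025880·21.4668 = 0.2149  (Kellogg)
  w_2 = 0.377581·0.5967 + -0.025880·13.8515 = -0.1332  (Boeing)
  w_3 = 0.377581·1.0063 + -0.025880·8.3649 = 0.1635  (Exxon)
  w_4 = 0.377581·1.4362 + -0.025880·19.7314 = 0.0316  (Merck)
  w_5 = 0.377581·1.6422 + -0.025880·20.4410 = 0.0911  (Unilever)
  w_6 = 0.377581·2.9828 + -0.025880·17.9302 = 0.6622  (Xerox)
Σw_i=1.0000  μᵀw=0.1730
σ²=wᵀΣw=λ₁·μ_p+λ₂ = 0.377581·0.173 + -0.025880 = 0.039441 ≈ 0.0394

0.0394


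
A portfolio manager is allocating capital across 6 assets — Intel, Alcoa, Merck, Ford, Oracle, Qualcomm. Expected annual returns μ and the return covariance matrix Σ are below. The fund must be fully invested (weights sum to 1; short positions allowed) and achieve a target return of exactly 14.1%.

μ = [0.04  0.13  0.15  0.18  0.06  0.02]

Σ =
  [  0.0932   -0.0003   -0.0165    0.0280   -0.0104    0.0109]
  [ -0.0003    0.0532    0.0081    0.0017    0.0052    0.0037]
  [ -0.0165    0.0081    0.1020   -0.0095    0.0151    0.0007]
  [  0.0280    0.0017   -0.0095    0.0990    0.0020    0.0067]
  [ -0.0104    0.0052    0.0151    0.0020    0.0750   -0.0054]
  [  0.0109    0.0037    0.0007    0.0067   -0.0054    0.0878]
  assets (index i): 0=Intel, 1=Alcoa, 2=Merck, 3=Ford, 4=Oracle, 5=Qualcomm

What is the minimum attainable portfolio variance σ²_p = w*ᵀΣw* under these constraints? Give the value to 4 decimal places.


x=Σ⁻¹μ = [0.1716  2.1323  1.4538  1.8670  0.3322  -0.0170]
y=Σ⁻¹𝟙 = [10.5967  15.3828  9.0245  6.8051  12.4289  9.5989]
a=μᵀx=0.857786  b=𝟙ᵀx=5.939935  c=𝟙ᵀy=63.836883  D=ac−b²=19.475555
λ₁=(c·0.141−b)/D = (63.836883·0.141−5.939935)/19.475555 = 0.157175
λ₂=(a−b·0.141)/D = (0.857786−5.939935·0.141)/19.475555 = 0.001040
w* = 0.157175·x + 0.001040·y:
  w_0 = 0.157175·0.1716 + 0.001040·10.5967 = 0.0380  (Intel)
  w_1 = 0.157175·2.1323 + 0.001040·15.3828 = 0.3511  (Alcoa)
  w_2 = 0.157175·1.4538 + 0.001040·9.0245 = 0.2379  (Merck)
  w_3 = 0.157175·1.8670 + 0.001040·6.8051 = 0.3005  (Ford)
  w_4 = 0.157175·0.3322 + 0.001040·12.4289 = 0.0651  (Oracle)
  w_5 = 0.157175·-0.0170 + 0.001040·9.5989 = 0.0073  (Qualcomm)
Σw_i=1.0000  μᵀw=0.1410
σ²=wᵀΣw=λ₁·μ_p+λ₂ = 0.157175·0.141 + 0.001040 = 0.023202 ≈ 0.0232

0.0232


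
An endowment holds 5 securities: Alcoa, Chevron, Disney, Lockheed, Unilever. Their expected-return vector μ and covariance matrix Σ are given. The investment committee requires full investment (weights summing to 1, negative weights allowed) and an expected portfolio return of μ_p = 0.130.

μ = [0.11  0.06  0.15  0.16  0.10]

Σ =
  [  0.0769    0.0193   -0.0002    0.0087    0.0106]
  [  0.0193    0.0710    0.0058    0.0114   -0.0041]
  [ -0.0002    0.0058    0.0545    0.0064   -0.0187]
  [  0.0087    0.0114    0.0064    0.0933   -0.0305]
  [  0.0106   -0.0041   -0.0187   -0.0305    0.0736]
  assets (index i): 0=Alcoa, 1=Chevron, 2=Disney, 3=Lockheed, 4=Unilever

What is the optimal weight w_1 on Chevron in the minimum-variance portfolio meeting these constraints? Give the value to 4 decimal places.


0.0408

u=Σ⁻¹μ = [0.6869  0.1629  3.5417  2.4255  3.1738]
v=Σ⁻¹𝟙 = [5.2418  9.6149  24.4581  15.9371  26.1862]
a=μᵀu=1.322047  b=𝟙ᵀu=9.990776  c=𝟙ᵀv=81.438187  D=ac−b²=7.849509
λ₁=(c·0.130−b)/D = (81.438187·0.130−9.990776)/7.849509 = 0.075952
λ₂=(a−b·0.130)/D = (1.322047−9.990776·0.130)/7.849509 = 0.002961
w* = 0.075952·u + 0.002961·v:
  w_0 = 0.075952·0.6869 + 0.002961·5.2418 = 0.0677  (Alcoa)
  w_1 = 0.075952·0.1629 + 0.002961·9.6149 = 0.0408  (Chevron)
  w_2 = 0.075952·3.5417 + 0.002961·24.4581 = 0.3414  (Disney)
  w_3 = 0.075952·2.4255 + 0.002961·15.9371 = 0.2314  (Lockheed)
  w_4 = 0.075952·3.1738 + 0.002961·26.1862 = 0.3186  (Unilever)
Σw_i=1.0000  μᵀw=0.1300
σ²=wᵀΣw=λ₁·μ_p+λ₂ = 0.075952·0.130 + 0.002961 = 0.012835 ≈ 0.0128


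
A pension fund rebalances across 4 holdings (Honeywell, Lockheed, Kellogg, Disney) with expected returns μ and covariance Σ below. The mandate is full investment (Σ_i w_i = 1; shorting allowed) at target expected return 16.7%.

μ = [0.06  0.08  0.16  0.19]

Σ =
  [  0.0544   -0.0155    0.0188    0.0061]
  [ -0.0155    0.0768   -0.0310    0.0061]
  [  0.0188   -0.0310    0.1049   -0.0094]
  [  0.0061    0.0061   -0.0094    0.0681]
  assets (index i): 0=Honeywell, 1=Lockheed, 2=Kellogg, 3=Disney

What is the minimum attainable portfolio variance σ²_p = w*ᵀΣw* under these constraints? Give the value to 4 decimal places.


0.0273

g=Σ⁻¹μ = [0.5276  1.8176  2.2266  2.8873]
h=Σ⁻¹𝟙 = [18.2238  21.1920  13.6984  13.0445]
a=μᵀg=1.081894  b=𝟙ᵀg=7.458987  c=𝟙ᵀh=66.158731  D=ac−b²=15.940246
λ₁=(c·0.167−b)/D = (66.158731·0.167−7.458987)/15.940246 = 0.225186
λ₂=(a−b·0.167)/D = (1.081894−7.458987·0.167)/15.940246 = -0.010273
w* = 0.225186·g + -0.010273·h:
  w_0 = 0.225186·0.5276 + -0.010273·18.2238 = -0.0684  (Honeywell)
  w_1 = 0.225186·1.8176 + -0.010273·21.1920 = 0.1916  (Lockheed)
  w_2 = 0.225186·2.2266 + -0.010273·13.6984 = 0.3607  (Kellogg)
  w_3 = 0.225186·2.8873 + -0.010273·13.0445 = 0.5162  (Disney)
Σw_i=1.0000  μᵀw=0.1670
σ²=wᵀΣw=λ₁·μ_p+λ₂ = 0.225186·0.167 + -0.010273 = 0.027333 ≈ 0.0273


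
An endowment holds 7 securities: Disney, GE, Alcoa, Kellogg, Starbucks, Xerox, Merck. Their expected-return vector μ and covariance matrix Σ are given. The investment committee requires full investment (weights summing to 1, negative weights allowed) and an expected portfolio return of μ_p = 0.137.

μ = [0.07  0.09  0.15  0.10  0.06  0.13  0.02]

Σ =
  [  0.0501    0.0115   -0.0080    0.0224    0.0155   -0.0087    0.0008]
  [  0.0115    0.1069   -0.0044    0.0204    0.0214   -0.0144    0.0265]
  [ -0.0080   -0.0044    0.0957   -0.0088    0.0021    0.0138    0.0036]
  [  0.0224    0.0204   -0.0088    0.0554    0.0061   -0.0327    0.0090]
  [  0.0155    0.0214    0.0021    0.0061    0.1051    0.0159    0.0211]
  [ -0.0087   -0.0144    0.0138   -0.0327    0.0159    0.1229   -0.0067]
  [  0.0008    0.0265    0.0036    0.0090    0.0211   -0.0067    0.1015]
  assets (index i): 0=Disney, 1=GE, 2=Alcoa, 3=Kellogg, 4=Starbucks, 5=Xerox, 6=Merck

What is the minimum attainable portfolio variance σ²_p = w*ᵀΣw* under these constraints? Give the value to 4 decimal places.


0.0254

x=Σ⁻¹μ = [0.6769  0.6157  1.6542  2.5891  -0.0655  1.6822  -0.1326]
y=Σ⁻¹𝟙 = [13.8115  4.3860  11.3142  19.3842  1.7571  13.6705  7.0153]
a=μᵀx=0.821942  b=𝟙ᵀx=7.020001  c=𝟙ᵀy=71.338840  D=ac−b²=9.355989
λ₁=(c·0.137−b)/D = (71.338840·0.137−7.020001)/9.355989 = 0.294295
λ₂=(a−b·0.137)/D = (0.821942−7.020001·0.137)/9.355989 = -0.014942
w* = 0.294295·x + -0.014942·y:
  w_0 = 0.294295·0.6769 + -0.014942·13.8115 = -0.0072  (Disney)
  w_1 = 0.294295·0.6157 + -0.014942·4.3860 = 0.1157  (GE)
  w_2 = 0.294295·1.6542 + -0.014942·11.3142 = 0.3178  (Alcoa)
  w_3 = 0.294295·2.5891 + -0.014942·19.3842 = 0.4723  (Kellogg)
  w_4 = 0.294295·-0.0655 + -0.014942·1.7571 = -0.0455  (Starbucks)
  w_5 = 0.294295·1.6822 + -0.014942·13.6705 = 0.2908  (Xerox)
  w_6 = 0.294295·-0.1326 + -0.014942·7.0153 = -0.1439  (Merck)
Σw_i=1.0000  μᵀw=0.1370
σ²=wᵀΣw=λ₁·μ_p+λ₂ = 0.294295·0.137 + -0.014942 = 0.025376 ≈ 0.0254


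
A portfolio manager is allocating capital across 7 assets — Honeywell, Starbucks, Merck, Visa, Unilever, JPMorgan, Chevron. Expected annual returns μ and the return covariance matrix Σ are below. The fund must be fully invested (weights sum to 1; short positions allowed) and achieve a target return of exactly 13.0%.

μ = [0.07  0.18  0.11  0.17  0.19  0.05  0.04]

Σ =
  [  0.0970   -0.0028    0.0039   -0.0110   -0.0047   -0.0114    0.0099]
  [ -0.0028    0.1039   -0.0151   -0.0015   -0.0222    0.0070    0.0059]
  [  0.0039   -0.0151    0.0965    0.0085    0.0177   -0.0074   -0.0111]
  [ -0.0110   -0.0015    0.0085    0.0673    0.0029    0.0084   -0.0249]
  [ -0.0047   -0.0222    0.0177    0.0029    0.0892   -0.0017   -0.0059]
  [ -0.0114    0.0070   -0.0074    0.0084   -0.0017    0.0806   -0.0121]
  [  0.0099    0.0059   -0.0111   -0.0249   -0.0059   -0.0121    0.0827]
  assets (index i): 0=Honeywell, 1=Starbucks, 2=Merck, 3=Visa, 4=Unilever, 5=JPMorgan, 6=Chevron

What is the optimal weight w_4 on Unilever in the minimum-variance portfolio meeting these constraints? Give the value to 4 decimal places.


0.1816

g=Σ⁻¹μ = [1.1415  2.3737  0.9414  3.0061  2.6067  0.6270  1.4868]
h=Σ⁻¹𝟙 = [12.9804  12.6207  10.9806  21.0098  13.8338  15.3604  20.6716]
a=μᵀg=1.707859  b=𝟙ᵀg=12.183199  c=𝟙ᵀh=107.457356  D=ac−b²=35.091714
λ₁=(c·0.130−b)/D = (107.457356·0.130−12.183199)/35.091714 = 0.050903
λ₂=(a−b·0.130)/D = (1.707859−12.183199·0.130)/35.091714 = 0.003535
w* = 0.050903·g + 0.003535·h:
  w_0 = 0.050903·1.1415 + 0.003535·12.9804 = 0.1040  (Honeywell)
  w_1 = 0.050903·2.3737 + 0.003535·12.6207 = 0.1654  (Starbucks)
  w_2 = 0.050903·0.9414 + 0.003535·10.9806 = 0.0867  (Merck)
  w_3 = 0.050903·3.0061 + 0.003535·21.0098 = 0.2273  (Visa)
  w_4 = 0.050903·2.6067 + 0.003535·13.8338 = 0.1816  (Unilever)
  w_5 = 0.050903·0.6270 + 0.003535·15.3604 = 0.0862  (JPMorgan)
  w_6 = 0.050903·1.4868 + 0.003535·20.6716 = 0.1488  (Chevron)
Σw_i=1.0000  μᵀw=0.1300
σ²=wᵀΣw=λ₁·μ_p+λ₂ = 0.050903·0.130 + 0.003535 = 0.010152 ≈ 0.0102


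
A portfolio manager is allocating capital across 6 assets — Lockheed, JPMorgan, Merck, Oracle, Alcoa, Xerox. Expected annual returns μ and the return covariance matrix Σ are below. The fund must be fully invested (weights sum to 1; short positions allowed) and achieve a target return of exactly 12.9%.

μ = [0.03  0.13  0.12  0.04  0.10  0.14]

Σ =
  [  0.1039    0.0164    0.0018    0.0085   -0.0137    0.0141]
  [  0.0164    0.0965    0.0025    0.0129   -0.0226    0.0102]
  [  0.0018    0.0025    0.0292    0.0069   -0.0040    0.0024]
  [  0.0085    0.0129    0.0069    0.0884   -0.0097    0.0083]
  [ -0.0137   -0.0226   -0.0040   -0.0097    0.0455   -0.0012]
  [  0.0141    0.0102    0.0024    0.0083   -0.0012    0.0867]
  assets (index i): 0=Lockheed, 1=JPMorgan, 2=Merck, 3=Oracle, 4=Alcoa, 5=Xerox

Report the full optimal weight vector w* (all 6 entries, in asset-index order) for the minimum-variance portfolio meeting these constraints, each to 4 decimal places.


p=Σ⁻¹μ = [0.2122  1.9040  4.3040  0.0977  3.6403  1.2781]
q=Σ⁻¹𝟙 = [9.9792  14.5940  34.8195  8.9605  37.3846  6.8899]
a=μᵀp=1.317247  b=𝟙ᵀp=11.436400  c=𝟙ᵀq=112.627684  D=ac−b²=17.567259
λ₁=(c·0.129−b)/D = (112.627684·0.129−11.436400)/17.567259 = 0.176042
λ₂=(a−b·0.129)/D = (1.317247−11.436400·0.129)/17.567259 = -0.008997
w* = 0.176042·p + -0.008997·q:
  w_0 = 0.176042·0.2122 + -0.008997·9.9792 = -0.0524  (Lockheed)
  w_1 = 0.176042·1.9040 + -0.008997·14.5940 = 0.2039  (JPMorgan)
  w_2 = 0.176042·4.3040 + -0.008997·34.8195 = 0.4444  (Merck)
  w_3 = 0.176042·0.0977 + -0.008997·8.9605 = -0.0634  (Oracle)
  w_4 = 0.176042·3.6403 + -0.008997·37.3846 = 0.3045  (Alcoa)
  w_5 = 0.176042·1.2781 + -0.008997·6.8899 = 0.1630  (Xerox)
Σw_i=1.0000  μᵀw=0.1290
σ²=wᵀΣw=λ₁·μ_p+λ₂ = 0.176042·0.129 + -0.008997 = 0.013713 ≈ 0.0137

-0.0524  0.2039  0.4444  -0.0634  0.3045  0.1630
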